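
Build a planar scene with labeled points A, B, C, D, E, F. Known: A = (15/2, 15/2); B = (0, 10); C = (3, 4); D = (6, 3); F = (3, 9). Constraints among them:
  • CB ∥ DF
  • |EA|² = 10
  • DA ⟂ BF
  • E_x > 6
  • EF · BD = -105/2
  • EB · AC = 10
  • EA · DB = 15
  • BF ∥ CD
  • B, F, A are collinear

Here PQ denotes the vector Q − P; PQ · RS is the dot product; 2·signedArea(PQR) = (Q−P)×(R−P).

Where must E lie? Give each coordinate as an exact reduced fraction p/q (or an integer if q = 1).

E = (13/2, 9/2)

1. E_x = 13/2  [EA · DB = 15 ∩ EB · AC = 10]
2. E_y = 9/2  [EA · DB = 15 ∩ EB · AC = 10]
   → E = (13/2, 9/2)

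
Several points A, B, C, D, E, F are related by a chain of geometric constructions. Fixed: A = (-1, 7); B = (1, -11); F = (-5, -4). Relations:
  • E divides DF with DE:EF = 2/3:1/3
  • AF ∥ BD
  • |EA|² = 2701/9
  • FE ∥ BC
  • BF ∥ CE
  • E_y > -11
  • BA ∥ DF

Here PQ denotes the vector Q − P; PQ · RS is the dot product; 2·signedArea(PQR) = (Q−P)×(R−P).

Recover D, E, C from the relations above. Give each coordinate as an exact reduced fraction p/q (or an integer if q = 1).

1. D_x = -3  [BA ∥ DF ∩ AF ∥ BD]
2. D_y = -22  [BA ∥ DF ∩ AF ∥ BD]
   → D = (-3, -22)
3. E_x = -13/3  [E divides DF with DE:EF = 2/3:1/3]
4. E_y = -10  [E divides DF with DE:EF = 2/3:1/3]
   → E = (-13/3, -10)
5. C_x = 5/3  [BF ∥ CE ∩ FE ∥ BC]
6. C_y = -17  [BF ∥ CE ∩ FE ∥ BC]
   → C = (5/3, -17)

C = (5/3, -17)
D = (-3, -22)
E = (-13/3, -10)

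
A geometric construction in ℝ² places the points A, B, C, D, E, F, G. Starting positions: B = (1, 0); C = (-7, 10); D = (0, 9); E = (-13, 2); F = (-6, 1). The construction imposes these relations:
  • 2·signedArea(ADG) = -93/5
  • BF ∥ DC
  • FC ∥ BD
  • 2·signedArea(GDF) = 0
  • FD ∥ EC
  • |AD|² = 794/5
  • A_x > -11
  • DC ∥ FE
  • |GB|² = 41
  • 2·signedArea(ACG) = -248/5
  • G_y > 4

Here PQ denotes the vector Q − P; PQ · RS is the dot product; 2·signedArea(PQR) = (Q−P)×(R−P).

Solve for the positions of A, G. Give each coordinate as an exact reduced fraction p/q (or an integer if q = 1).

1. G_x = -3  [line 8·x + -6·y + 54 = 0 ∩ |GB|² = 41]
2. G_y = 5  [line 8·x + -6·y + 54 = 0 ∩ |GB|² = 41]
   → G = (-3, 5)
3. A_x = -51/5  [2·signedArea(ADG) = -93/5 ∩ 2·signedArea(ACG) = -248/5]
4. A_y = 8/5  [2·signedArea(ADG) = -93/5 ∩ 2·signedArea(ACG) = -248/5]
   → A = (-51/5, 8/5)

A = (-51/5, 8/5)
G = (-3, 5)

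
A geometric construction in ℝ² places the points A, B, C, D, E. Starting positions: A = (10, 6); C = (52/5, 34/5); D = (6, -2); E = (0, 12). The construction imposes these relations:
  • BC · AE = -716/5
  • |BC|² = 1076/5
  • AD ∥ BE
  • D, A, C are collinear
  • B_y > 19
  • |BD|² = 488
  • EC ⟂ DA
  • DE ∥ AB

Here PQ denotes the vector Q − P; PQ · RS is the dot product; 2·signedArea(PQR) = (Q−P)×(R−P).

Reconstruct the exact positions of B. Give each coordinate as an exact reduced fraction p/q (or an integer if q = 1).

1. B_x = 4  [AD ∥ BE ∩ DE ∥ AB]
2. B_y = 20  [AD ∥ BE ∩ DE ∥ AB]
   → B = (4, 20)

B = (4, 20)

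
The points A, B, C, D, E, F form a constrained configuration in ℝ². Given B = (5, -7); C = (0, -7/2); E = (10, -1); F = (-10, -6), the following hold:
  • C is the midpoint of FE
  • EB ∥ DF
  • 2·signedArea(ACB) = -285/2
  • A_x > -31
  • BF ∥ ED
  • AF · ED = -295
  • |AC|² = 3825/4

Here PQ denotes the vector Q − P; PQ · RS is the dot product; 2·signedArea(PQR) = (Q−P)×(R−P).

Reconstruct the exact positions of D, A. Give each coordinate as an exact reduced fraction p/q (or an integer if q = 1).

A = (-30, -11)
D = (-5, 0)

1. D_x = -5  [EB ∥ DF ∩ BF ∥ ED]
2. D_y = 0  [EB ∥ DF ∩ BF ∥ ED]
   → D = (-5, 0)
3. A_x = -30  [2·signedArea(ACB) = -285/2 ∩ AF · ED = -295]
4. A_y = -11  [2·signedArea(ACB) = -285/2 ∩ AF · ED = -295]
   → A = (-30, -11)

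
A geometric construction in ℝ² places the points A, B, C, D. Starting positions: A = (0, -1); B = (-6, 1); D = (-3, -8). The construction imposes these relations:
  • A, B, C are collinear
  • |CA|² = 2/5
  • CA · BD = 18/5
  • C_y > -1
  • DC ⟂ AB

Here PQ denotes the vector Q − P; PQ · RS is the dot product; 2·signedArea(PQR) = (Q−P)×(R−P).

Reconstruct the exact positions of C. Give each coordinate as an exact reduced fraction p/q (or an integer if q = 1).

C = (-3/5, -4/5)

1. C_x = -3/5  [A, B, C are collinear ∩ DC ⟂ AB]
2. C_y = -4/5  [A, B, C are collinear ∩ DC ⟂ AB]
   → C = (-3/5, -4/5)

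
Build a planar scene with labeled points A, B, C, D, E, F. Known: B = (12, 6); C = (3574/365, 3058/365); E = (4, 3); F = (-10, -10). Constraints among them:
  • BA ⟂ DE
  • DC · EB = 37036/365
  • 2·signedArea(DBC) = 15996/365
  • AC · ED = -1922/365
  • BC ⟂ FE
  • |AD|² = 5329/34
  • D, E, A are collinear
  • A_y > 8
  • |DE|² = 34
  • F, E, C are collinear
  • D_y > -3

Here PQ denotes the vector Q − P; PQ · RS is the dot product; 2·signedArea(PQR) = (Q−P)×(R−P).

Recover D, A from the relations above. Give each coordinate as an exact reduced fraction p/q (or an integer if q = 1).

1. D_x = 1  [DC · EB = 37036/365 ∩ 2·signedArea(DBC) = 15996/365]
2. D_y = -2  [DC · EB = 37036/365 ∩ 2·signedArea(DBC) = 15996/365]
   → D = (1, -2)
3. A_x = 253/34  [D, E, A are collinear ∩ BA ⟂ DE]
4. A_y = 297/34  [D, E, A are collinear ∩ BA ⟂ DE]
   → A = (253/34, 297/34)

A = (253/34, 297/34)
D = (1, -2)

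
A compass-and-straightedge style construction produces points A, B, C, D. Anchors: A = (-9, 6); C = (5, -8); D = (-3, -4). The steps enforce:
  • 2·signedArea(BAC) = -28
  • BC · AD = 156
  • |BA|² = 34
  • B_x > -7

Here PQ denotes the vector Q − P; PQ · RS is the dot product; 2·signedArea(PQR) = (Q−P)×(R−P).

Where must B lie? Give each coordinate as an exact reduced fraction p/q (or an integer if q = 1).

B = (-6, 1)

1. B_x = -6  [2·signedArea(BAC) = -28 ∩ BC · AD = 156]
2. B_y = 1  [2·signedArea(BAC) = -28 ∩ BC · AD = 156]
   → B = (-6, 1)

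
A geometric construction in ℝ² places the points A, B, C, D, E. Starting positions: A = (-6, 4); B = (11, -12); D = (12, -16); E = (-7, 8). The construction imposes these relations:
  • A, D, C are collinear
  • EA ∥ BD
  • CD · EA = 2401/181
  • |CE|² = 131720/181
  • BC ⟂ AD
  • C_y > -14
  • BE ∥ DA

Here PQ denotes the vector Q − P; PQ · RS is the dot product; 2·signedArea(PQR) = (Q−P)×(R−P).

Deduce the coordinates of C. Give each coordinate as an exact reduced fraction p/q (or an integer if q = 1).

1. C_x = 1731/181  [A, D, C are collinear ∩ BC ⟂ AD]
2. C_y = -2406/181  [A, D, C are collinear ∩ BC ⟂ AD]
   → C = (1731/181, -2406/181)

C = (1731/181, -2406/181)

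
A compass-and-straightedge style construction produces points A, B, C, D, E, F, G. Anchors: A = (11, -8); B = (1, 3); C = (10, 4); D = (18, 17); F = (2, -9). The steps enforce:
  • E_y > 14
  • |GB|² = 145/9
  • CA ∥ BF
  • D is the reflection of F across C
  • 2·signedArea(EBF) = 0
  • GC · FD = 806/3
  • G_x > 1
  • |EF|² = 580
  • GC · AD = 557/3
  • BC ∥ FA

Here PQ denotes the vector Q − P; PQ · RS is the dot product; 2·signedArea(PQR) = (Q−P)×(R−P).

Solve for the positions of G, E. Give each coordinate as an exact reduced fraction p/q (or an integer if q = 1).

1. G_x = 4/3  [GC · FD = 806/3 ∩ GC · AD = 557/3]
2. G_y = -1  [GC · FD = 806/3 ∩ GC · AD = 557/3]
   → G = (4/3, -1)
3. E_x = 0  [line 12·x + 1·y + -15 = 0 ∩ |EF|² = 580]
4. E_y = 15  [line 12·x + 1·y + -15 = 0 ∩ |EF|² = 580]
   → E = (0, 15)

E = (0, 15)
G = (4/3, -1)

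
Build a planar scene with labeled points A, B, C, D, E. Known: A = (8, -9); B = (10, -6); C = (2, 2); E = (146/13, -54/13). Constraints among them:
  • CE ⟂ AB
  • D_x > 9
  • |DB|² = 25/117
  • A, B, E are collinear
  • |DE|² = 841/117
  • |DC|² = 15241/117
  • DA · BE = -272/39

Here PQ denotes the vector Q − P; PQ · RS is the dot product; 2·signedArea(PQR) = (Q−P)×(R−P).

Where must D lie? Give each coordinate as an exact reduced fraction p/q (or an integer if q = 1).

D = (380/39, -83/13)

1. D_x = 380/39  [line -16/13·x + -24/13·y + 8/39 = 0 ∩ |DB|² = 25/117]
2. D_y = -83/13  [line -16/13·x + -24/13·y + 8/39 = 0 ∩ |DB|² = 25/117]
   → D = (380/39, -83/13)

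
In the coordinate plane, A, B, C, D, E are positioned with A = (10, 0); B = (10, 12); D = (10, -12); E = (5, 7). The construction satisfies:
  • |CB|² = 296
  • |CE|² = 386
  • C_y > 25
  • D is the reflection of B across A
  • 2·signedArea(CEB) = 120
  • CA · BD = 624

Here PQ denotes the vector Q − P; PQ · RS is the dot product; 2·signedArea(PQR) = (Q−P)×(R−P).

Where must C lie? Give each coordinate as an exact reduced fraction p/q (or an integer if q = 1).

C = (0, 26)

1. C_x = 0  [2·signedArea(CEB) = 120 ∩ CA · BD = 624]
2. C_y = 26  [2·signedArea(CEB) = 120 ∩ CA · BD = 624]
   → C = (0, 26)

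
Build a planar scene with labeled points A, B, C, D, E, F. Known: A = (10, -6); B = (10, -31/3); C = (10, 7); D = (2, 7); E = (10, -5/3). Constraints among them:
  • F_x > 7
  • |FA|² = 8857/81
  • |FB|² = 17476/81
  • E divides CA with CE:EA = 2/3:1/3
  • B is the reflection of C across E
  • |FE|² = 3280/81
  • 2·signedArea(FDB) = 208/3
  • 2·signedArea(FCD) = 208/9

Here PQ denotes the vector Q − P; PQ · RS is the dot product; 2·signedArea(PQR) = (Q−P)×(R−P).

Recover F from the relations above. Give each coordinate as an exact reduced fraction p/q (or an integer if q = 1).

F = (22/3, 37/9)

1. F_x = 22/3  [2·signedArea(FDB) = 208/3 ∩ 2·signedArea(FCD) = 208/9]
2. F_y = 37/9  [2·signedArea(FDB) = 208/3 ∩ 2·signedArea(FCD) = 208/9]
   → F = (22/3, 37/9)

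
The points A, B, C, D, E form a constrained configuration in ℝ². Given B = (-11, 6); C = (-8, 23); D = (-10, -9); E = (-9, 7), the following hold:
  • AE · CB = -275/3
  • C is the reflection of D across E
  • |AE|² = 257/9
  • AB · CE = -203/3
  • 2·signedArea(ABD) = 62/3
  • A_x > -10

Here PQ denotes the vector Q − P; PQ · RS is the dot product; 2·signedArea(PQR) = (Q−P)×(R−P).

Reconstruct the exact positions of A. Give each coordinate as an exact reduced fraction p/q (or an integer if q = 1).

A = (-28/3, 5/3)

1. A_x = -28/3  [AE · CB = -275/3 ∩ AB · CE = -203/3]
2. A_y = 5/3  [AE · CB = -275/3 ∩ AB · CE = -203/3]
   → A = (-28/3, 5/3)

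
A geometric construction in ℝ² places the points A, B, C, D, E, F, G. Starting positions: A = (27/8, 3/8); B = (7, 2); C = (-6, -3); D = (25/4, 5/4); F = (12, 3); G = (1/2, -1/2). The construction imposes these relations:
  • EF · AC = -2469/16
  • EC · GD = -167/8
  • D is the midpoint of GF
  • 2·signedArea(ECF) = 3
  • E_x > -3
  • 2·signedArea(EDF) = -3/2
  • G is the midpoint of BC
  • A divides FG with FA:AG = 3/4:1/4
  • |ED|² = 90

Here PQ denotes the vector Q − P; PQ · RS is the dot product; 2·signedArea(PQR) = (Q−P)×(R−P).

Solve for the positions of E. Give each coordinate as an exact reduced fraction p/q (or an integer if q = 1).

E = (-11/4, -7/4)

1. E_x = -11/4  [2·signedArea(ECF) = 3 ∩ EF · AC = -2469/16]
2. E_y = -7/4  [2·signedArea(ECF) = 3 ∩ EF · AC = -2469/16]
   → E = (-11/4, -7/4)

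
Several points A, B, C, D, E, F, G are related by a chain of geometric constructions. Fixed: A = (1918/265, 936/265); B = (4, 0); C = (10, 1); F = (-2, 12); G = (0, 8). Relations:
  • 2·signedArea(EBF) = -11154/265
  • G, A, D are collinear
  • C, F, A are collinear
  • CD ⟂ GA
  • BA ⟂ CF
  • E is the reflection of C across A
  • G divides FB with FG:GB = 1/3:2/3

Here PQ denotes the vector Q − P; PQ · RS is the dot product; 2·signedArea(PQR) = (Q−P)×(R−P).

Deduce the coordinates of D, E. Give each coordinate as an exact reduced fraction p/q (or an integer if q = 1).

D = (13170906/1270145, 2030632/1270145)
E = (1186/265, 1607/265)

1. D_x = 13170906/1270145  [G, A, D are collinear ∩ CD ⟂ GA]
2. D_y = 2030632/1270145  [G, A, D are collinear ∩ CD ⟂ GA]
   → D = (13170906/1270145, 2030632/1270145)
3. E_x = 1186/265  [E is the reflection of C across A]
4. E_y = 1607/265  [E is the reflection of C across A]
   → E = (1186/265, 1607/265)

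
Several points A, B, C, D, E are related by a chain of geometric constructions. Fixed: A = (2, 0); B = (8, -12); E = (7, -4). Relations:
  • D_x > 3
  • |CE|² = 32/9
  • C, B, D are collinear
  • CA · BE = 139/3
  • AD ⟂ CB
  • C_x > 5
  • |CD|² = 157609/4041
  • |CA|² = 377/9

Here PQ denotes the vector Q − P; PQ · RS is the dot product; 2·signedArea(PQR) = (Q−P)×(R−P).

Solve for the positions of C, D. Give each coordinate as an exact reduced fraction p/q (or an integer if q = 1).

C = (17/3, -16/3)
D = (1618/449, 252/449)

1. C_x = 17/3  [line 1·x + -8·y + -145/3 = 0 ∩ |CA|² = 377/9]
2. C_y = -16/3  [line 1·x + -8·y + -145/3 = 0 ∩ |CA|² = 377/9]
   → C = (17/3, -16/3)
3. D_x = 1618/449  [C, B, D are collinear ∩ AD ⟂ CB]
4. D_y = 252/449  [C, B, D are collinear ∩ AD ⟂ CB]
   → D = (1618/449, 252/449)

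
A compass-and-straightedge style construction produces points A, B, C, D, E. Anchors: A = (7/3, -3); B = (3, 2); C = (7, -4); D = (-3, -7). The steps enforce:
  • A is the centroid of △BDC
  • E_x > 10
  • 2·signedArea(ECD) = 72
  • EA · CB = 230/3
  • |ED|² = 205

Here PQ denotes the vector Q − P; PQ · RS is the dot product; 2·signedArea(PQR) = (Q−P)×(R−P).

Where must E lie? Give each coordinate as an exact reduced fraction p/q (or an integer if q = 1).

1. E_x = 11  [2·signedArea(ECD) = 72 ∩ EA · CB = 230/3]
2. E_y = -10  [2·signedArea(ECD) = 72 ∩ EA · CB = 230/3]
   → E = (11, -10)

E = (11, -10)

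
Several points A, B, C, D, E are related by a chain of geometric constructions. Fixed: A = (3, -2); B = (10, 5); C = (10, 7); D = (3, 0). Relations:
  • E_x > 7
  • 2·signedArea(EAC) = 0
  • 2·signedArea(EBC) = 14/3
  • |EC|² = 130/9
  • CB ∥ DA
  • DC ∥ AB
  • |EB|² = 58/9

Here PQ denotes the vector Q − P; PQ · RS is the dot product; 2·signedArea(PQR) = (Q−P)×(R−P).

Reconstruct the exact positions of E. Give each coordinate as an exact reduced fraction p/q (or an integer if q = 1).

E = (23/3, 4)

1. E_x = 23/3  [2·signedArea(EAC) = 0 ∩ 2·signedArea(EBC) = 14/3]
2. E_y = 4  [2·signedArea(EAC) = 0 ∩ 2·signedArea(EBC) = 14/3]
   → E = (23/3, 4)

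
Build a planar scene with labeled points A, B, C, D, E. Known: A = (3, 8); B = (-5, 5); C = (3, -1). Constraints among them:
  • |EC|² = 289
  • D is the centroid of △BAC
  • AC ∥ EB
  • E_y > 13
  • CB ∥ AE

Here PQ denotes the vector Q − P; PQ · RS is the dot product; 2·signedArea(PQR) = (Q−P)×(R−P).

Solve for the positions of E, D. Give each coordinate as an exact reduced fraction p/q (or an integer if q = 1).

D = (1/3, 4)
E = (-5, 14)

1. E_x = -5  [AC ∥ EB ∩ CB ∥ AE]
2. E_y = 14  [AC ∥ EB ∩ CB ∥ AE]
   → E = (-5, 14)
3. D_x = 1/3  [D is the centroid of △BAC]
4. D_y = 4  [D is the centroid of △BAC]
   → D = (1/3, 4)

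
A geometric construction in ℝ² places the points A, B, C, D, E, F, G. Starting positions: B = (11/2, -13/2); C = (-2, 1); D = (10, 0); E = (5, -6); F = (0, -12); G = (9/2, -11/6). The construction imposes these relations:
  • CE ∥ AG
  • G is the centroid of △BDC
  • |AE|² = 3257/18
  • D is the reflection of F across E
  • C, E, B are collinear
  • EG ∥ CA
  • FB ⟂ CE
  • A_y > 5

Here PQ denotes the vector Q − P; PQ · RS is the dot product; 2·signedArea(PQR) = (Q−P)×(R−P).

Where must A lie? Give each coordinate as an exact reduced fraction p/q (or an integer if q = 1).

A = (-5/2, 31/6)

1. A_x = -5/2  [CE ∥ AG ∩ EG ∥ CA]
2. A_y = 31/6  [CE ∥ AG ∩ EG ∥ CA]
   → A = (-5/2, 31/6)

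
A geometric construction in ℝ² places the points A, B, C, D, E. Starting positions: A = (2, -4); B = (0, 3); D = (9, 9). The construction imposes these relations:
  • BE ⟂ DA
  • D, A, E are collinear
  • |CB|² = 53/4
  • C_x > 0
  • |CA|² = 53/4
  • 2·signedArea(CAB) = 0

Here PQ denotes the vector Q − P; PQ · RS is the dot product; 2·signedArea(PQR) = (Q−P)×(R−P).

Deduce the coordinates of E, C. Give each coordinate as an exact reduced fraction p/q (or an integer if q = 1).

1. E_x = 975/218  [D, A, E are collinear ∩ BE ⟂ DA]
2. E_y = 129/218  [D, A, E are collinear ∩ BE ⟂ DA]
   → E = (975/218, 129/218)
3. C_x = 1  [line -7·x + -2·y + 6 = 0 ∩ |CB|² = 53/4]
4. C_y = -1/2  [line -7·x + -2·y + 6 = 0 ∩ |CB|² = 53/4]
   → C = (1, -1/2)

C = (1, -1/2)
E = (975/218, 129/218)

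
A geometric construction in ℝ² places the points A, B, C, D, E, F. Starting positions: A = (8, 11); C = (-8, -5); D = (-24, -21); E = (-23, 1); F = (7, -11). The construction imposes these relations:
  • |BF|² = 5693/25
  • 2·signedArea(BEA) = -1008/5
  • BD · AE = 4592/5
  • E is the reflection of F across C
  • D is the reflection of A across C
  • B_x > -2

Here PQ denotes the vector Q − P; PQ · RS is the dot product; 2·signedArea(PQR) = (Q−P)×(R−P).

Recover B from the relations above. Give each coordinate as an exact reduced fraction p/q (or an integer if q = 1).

1. B_x = -8/5  [2·signedArea(BEA) = -1008/5 ∩ BD · AE = 4592/5]
2. B_y = 7/5  [2·signedArea(BEA) = -1008/5 ∩ BD · AE = 4592/5]
   → B = (-8/5, 7/5)

B = (-8/5, 7/5)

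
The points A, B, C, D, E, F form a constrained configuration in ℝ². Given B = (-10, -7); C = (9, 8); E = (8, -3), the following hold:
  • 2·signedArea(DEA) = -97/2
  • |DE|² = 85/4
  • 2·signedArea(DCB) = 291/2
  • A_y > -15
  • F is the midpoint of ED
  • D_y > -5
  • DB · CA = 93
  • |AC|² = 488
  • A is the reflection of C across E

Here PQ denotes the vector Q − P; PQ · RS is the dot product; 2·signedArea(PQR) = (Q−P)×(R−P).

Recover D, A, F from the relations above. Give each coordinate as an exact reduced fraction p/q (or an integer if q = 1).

A = (7, -14)
D = (7/2, -4)
F = (23/4, -7/2)

1. A_x = 7  [A is the reflection of C across E]
2. A_y = -14  [A is the reflection of C across E]
   → A = (7, -14)
3. D_x = 7/2  [2·signedArea(DCB) = 291/2 ∩ DB · CA = 93]
4. D_y = -4  [2·signedArea(DCB) = 291/2 ∩ DB · CA = 93]
   → D = (7/2, -4)
5. F_x = 23/4  [F is the midpoint of ED]
6. F_y = -7/2  [F is the midpoint of ED]
   → F = (23/4, -7/2)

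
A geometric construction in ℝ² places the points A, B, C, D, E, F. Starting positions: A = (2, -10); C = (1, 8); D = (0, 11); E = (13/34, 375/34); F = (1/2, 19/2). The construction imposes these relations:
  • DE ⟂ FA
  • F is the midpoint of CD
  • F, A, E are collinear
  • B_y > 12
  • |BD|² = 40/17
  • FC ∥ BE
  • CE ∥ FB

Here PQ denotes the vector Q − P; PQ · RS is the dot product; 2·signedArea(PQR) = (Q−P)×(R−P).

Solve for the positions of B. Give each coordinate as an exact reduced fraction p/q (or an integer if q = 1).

1. B_x = -2/17  [FC ∥ BE ∩ CE ∥ FB]
2. B_y = 213/17  [FC ∥ BE ∩ CE ∥ FB]
   → B = (-2/17, 213/17)

B = (-2/17, 213/17)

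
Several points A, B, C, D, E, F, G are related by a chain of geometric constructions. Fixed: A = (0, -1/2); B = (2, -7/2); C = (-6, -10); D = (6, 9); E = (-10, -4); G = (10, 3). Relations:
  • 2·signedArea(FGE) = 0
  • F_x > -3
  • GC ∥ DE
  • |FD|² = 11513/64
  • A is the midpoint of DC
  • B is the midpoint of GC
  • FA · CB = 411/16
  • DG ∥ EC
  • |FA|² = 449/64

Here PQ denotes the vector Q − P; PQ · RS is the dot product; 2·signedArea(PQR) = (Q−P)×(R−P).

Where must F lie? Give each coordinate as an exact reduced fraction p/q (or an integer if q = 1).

1. F_x = -5/2  [2·signedArea(FGE) = 0 ∩ FA · CB = 411/16]
2. F_y = -11/8  [2·signedArea(FGE) = 0 ∩ FA · CB = 411/16]
   → F = (-5/2, -11/8)

F = (-5/2, -11/8)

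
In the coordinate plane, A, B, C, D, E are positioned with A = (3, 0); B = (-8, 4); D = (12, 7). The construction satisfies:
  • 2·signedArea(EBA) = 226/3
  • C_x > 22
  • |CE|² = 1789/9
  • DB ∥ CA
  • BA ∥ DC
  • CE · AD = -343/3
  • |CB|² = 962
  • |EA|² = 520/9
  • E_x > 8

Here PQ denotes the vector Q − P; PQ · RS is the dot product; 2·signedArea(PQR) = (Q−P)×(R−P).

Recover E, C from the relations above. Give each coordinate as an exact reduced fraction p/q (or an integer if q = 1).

1. E_x = 9  [line 4·x + 11·y + -262/3 = 0 ∩ |EA|² = 520/9]
2. E_y = 14/3  [line 4·x + 11·y + -262/3 = 0 ∩ |EA|² = 520/9]
   → E = (9, 14/3)
3. C_x = 23  [DB ∥ CA ∩ BA ∥ DC]
4. C_y = 3  [DB ∥ CA ∩ BA ∥ DC]
   → C = (23, 3)

C = (23, 3)
E = (9, 14/3)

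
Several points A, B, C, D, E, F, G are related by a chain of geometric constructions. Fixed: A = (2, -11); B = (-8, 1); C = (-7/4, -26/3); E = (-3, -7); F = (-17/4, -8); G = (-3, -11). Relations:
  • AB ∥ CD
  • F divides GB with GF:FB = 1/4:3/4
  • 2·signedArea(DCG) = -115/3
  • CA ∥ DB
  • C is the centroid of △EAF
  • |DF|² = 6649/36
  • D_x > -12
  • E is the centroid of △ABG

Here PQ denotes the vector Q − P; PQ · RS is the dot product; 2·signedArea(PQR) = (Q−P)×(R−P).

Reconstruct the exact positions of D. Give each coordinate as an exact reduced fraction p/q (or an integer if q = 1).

1. D_x = -47/4  [CA ∥ DB ∩ AB ∥ CD]
2. D_y = 10/3  [CA ∥ DB ∩ AB ∥ CD]
   → D = (-47/4, 10/3)

D = (-47/4, 10/3)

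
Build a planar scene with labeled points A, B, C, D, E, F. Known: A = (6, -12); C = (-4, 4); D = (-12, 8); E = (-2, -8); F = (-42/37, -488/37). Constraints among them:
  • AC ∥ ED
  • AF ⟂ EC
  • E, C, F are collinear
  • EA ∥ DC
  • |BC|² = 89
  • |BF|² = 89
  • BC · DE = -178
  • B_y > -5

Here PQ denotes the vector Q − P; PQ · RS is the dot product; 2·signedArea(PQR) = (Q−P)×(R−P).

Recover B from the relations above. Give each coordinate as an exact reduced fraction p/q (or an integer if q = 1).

B = (1, -4)

1. B_x = 1  [line -10·x + 16·y + 74 = 0 ∩ |BC|² = 89]
2. B_y = -4  [line -10·x + 16·y + 74 = 0 ∩ |BC|² = 89]
   → B = (1, -4)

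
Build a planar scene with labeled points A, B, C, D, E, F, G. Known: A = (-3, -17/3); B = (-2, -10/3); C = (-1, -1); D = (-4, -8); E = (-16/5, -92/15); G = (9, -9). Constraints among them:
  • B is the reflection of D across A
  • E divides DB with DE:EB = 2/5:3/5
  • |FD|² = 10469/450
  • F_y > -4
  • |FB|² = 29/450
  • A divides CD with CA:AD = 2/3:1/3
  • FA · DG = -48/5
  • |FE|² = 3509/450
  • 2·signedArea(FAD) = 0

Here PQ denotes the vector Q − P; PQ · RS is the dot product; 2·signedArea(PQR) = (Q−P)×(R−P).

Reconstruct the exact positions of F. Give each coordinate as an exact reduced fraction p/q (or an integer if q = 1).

F = (-21/10, -107/30)

1. F_x = -21/10  [2·signedArea(FAD) = 0 ∩ FA · DG = -48/5]
2. F_y = -107/30  [2·signedArea(FAD) = 0 ∩ FA · DG = -48/5]
   → F = (-21/10, -107/30)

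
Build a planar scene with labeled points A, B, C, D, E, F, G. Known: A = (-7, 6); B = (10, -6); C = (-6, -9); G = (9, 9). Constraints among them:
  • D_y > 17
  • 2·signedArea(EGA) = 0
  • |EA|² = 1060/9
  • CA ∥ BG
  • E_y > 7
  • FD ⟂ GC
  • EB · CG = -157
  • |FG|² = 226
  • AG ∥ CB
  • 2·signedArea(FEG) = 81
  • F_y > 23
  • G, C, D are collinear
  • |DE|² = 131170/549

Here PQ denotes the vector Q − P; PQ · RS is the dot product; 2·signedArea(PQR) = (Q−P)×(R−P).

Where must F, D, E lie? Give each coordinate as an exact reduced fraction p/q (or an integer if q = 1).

1. E_x = 11/3  [2·signedArea(EGA) = 0 ∩ EB · CG = -157]
2. E_y = 8  [2·signedArea(EGA) = 0 ∩ EB · CG = -157]
   → E = (11/3, 8)
3. D_x = 974/61  [line 18·x + -15·y + -27 = 0 ∩ |DE|² = 131170/549]
4. D_y = 1059/61  [line 18·x + -15·y + -27 = 0 ∩ |DE|² = 131170/549]
   → D = (974/61, 1059/61)
5. F_x = 8  [2·signedArea(FEG) = 81 ∩ FD ⟂ GC]
6. F_y = 24  [2·signedArea(FEG) = 81 ∩ FD ⟂ GC]
   → F = (8, 24)

D = (974/61, 1059/61)
E = (11/3, 8)
F = (8, 24)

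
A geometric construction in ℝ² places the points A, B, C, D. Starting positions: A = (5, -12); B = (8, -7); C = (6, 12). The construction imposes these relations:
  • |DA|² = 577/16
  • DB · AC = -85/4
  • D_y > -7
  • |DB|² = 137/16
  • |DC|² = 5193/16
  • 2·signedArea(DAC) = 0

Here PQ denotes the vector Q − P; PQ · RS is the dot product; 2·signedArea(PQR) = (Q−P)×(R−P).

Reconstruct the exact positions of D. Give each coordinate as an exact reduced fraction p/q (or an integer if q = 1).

1. D_x = 21/4  [2·signedArea(DAC) = 0 ∩ DB · AC = -85/4]
2. D_y = -6  [2·signedArea(DAC) = 0 ∩ DB · AC = -85/4]
   → D = (21/4, -6)

D = (21/4, -6)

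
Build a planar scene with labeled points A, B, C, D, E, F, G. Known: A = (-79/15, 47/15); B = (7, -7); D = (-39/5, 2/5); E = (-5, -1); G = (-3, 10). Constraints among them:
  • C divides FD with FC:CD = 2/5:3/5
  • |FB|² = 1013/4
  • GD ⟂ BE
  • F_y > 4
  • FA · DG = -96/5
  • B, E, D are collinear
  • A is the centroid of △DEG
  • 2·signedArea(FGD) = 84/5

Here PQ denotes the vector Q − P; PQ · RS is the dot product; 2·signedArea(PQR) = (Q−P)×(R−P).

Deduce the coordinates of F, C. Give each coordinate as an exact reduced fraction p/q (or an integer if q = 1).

1. F_x = -4  [2·signedArea(FGD) = 84/5 ∩ FA · DG = -96/5]
2. F_y = 9/2  [2·signedArea(FGD) = 84/5 ∩ FA · DG = -96/5]
   → F = (-4, 9/2)
3. C_x = -138/25  [C divides FD with FC:CD = 2/5:3/5]
4. C_y = 143/50  [C divides FD with FC:CD = 2/5:3/5]
   → C = (-138/25, 143/50)

C = (-138/25, 143/50)
F = (-4, 9/2)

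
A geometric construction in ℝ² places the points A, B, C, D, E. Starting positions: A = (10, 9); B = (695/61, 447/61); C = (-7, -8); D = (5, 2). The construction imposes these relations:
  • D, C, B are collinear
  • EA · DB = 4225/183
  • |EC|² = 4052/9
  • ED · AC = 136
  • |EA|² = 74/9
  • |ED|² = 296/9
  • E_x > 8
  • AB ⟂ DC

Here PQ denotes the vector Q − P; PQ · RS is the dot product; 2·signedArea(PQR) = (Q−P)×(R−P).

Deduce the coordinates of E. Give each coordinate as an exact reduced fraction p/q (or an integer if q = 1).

E = (25/3, 20/3)

1. E_x = 25/3  [EA · DB = 4225/183 ∩ ED · AC = 136]
2. E_y = 20/3  [EA · DB = 4225/183 ∩ ED · AC = 136]
   → E = (25/3, 20/3)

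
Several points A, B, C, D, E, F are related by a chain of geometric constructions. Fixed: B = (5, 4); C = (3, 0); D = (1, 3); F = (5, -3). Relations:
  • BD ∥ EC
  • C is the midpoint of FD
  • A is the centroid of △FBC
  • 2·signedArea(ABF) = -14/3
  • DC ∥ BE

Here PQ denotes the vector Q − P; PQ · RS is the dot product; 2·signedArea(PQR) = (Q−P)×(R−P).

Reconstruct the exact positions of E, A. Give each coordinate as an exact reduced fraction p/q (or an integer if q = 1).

A = (13/3, 1/3)
E = (7, 1)

1. E_x = 7  [BD ∥ EC ∩ DC ∥ BE]
2. E_y = 1  [BD ∥ EC ∩ DC ∥ BE]
   → E = (7, 1)
3. A_x = 13/3  [A is the centroid of △FBC]
4. A_y = 1/3  [A is the centroid of △FBC]
   → A = (13/3, 1/3)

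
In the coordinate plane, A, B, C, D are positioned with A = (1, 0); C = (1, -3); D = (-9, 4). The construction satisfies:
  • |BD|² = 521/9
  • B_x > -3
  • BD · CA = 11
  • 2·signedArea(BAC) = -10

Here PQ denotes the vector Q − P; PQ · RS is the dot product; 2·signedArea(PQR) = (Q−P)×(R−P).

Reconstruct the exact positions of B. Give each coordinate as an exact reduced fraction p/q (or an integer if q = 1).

B = (-7/3, 1/3)

1. B_x = -7/3  [BD · CA = 11 ∩ 2·signedArea(BAC) = -10]
2. B_y = 1/3  [BD · CA = 11 ∩ 2·signedArea(BAC) = -10]
   → B = (-7/3, 1/3)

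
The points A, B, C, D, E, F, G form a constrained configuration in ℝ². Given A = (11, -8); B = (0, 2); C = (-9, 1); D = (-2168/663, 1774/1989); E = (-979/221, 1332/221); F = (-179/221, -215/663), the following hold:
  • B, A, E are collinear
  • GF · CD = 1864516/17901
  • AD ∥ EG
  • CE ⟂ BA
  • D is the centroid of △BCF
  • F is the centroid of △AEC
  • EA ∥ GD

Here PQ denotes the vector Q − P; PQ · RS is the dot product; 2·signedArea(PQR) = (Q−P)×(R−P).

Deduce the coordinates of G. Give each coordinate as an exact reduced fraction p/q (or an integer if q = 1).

G = (-12398/663, 29674/1989)

1. G_x = -12398/663  [EA ∥ GD ∩ AD ∥ EG]
2. G_y = 29674/1989  [EA ∥ GD ∩ AD ∥ EG]
   → G = (-12398/663, 29674/1989)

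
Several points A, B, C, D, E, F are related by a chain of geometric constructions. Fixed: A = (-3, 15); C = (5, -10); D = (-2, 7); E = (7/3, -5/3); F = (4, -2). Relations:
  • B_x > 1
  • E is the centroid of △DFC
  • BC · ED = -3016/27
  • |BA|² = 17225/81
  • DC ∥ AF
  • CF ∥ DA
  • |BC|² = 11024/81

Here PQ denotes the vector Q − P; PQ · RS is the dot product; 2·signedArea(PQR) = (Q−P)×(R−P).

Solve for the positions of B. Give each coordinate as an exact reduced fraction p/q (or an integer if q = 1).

1. B_x = 13/9  [line 13/3·x + -26/3·y + 91/27 = 0 ∩ |BC|² = 11024/81]
2. B_y = 10/9  [line 13/3·x + -26/3·y + 91/27 = 0 ∩ |BC|² = 11024/81]
   → B = (13/9, 10/9)

B = (13/9, 10/9)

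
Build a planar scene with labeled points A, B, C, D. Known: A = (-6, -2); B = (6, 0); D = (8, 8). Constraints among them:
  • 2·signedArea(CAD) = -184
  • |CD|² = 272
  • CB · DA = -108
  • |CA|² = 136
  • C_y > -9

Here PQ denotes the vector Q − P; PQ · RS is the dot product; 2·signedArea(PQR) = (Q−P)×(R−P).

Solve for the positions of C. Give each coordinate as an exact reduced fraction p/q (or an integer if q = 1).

1. C_x = 4  [2·signedArea(CAD) = -184 ∩ CB · DA = -108]
2. C_y = -8  [2·signedArea(CAD) = -184 ∩ CB · DA = -108]
   → C = (4, -8)

C = (4, -8)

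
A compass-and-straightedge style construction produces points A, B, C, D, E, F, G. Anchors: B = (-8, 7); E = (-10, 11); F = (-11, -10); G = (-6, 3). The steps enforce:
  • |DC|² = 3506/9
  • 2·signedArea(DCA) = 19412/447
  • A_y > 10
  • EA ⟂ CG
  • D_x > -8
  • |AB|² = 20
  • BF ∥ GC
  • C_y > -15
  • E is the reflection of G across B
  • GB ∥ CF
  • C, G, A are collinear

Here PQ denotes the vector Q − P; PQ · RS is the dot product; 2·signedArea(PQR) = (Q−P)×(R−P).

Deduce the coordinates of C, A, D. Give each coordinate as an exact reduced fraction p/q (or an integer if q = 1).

1. C_x = -9  [GB ∥ CF ∩ BF ∥ GC]
2. C_y = -14  [GB ∥ CF ∩ BF ∥ GC]
   → C = (-9, -14)
3. A_x = -708/149  [C, G, A are collinear ∩ EA ⟂ CG]
4. A_y = 1501/149  [C, G, A are collinear ∩ EA ⟂ CG]
   → A = (-708/149, 1501/149)
5. D_x = -22/3  [line -3587/149·x + 633/149·y + -89675/447 = 0 ∩ |DC|² = 3506/9]
6. D_y = 17/3  [line -3587/149·x + 633/149·y + -89675/447 = 0 ∩ |DC|² = 3506/9]
   → D = (-22/3, 17/3)

A = (-708/149, 1501/149)
C = (-9, -14)
D = (-22/3, 17/3)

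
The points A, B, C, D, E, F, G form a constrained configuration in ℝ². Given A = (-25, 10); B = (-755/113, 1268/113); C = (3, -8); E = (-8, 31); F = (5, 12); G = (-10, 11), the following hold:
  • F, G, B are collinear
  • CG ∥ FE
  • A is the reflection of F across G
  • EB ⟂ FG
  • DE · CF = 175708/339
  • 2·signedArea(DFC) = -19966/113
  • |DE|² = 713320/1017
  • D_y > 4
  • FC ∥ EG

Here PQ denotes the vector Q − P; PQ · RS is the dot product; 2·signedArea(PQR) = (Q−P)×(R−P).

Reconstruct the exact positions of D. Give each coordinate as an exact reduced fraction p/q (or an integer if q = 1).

D = (-1546/339, 1607/339)

1. D_x = -1546/339  [2·signedArea(DFC) = -19966/113 ∩ DE · CF = 175708/339]
2. D_y = 1607/339  [2·signedArea(DFC) = -19966/113 ∩ DE · CF = 175708/339]
   → D = (-1546/339, 1607/339)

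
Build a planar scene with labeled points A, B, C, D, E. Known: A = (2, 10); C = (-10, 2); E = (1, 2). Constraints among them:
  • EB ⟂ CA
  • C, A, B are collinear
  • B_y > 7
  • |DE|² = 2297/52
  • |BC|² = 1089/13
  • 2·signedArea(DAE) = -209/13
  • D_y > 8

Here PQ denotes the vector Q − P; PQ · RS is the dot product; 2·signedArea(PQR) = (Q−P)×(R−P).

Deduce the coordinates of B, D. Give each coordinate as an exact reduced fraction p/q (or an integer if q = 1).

B = (-31/13, 92/13)
D = (-5/26, 111/13)

1. B_x = -31/13  [C, A, B are collinear ∩ EB ⟂ CA]
2. B_y = 92/13  [C, A, B are collinear ∩ EB ⟂ CA]
   → B = (-31/13, 92/13)
3. D_x = -5/26  [line 8·x + -1·y + 131/13 = 0 ∩ |DE|² = 2297/52]
4. D_y = 111/13  [line 8·x + -1·y + 131/13 = 0 ∩ |DE|² = 2297/52]
   → D = (-5/26, 111/13)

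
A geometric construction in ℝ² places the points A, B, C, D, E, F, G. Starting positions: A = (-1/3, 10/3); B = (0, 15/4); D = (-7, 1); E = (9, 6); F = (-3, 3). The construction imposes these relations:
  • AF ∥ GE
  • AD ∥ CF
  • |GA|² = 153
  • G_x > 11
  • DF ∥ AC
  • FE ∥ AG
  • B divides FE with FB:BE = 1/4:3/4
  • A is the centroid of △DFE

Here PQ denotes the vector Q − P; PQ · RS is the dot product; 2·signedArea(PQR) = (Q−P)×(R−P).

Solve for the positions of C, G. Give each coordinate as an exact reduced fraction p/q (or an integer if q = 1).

C = (11/3, 16/3)
G = (35/3, 19/3)

1. C_x = 11/3  [AD ∥ CF ∩ DF ∥ AC]
2. C_y = 16/3  [AD ∥ CF ∩ DF ∥ AC]
   → C = (11/3, 16/3)
3. G_x = 35/3  [AF ∥ GE ∩ FE ∥ AG]
4. G_y = 19/3  [AF ∥ GE ∩ FE ∥ AG]
   → G = (35/3, 19/3)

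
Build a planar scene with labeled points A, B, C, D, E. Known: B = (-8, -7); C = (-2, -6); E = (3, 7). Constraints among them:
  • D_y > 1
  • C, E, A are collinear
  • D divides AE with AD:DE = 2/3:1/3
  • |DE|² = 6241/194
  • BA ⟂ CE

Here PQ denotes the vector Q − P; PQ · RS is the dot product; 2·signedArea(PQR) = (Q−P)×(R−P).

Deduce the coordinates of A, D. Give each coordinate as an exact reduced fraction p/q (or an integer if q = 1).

A = (-603/194, -1723/194)
D = (187/194, 331/194)

1. A_x = -603/194  [C, E, A are collinear ∩ BA ⟂ CE]
2. A_y = -1723/194  [C, E, A are collinear ∩ BA ⟂ CE]
   → A = (-603/194, -1723/194)
3. D_x = 187/194  [D divides AE with AD:DE = 2/3:1/3]
4. D_y = 331/194  [D divides AE with AD:DE = 2/3:1/3]
   → D = (187/194, 331/194)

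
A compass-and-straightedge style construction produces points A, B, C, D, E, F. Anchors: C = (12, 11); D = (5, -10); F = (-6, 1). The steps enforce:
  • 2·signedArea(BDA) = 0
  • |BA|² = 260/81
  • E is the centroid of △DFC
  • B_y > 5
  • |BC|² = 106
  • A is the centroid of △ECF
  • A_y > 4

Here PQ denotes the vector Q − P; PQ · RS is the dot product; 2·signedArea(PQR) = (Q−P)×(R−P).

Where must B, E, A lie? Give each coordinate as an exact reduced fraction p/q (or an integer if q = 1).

1. E_x = 11/3  [E is the centroid of △DFC]
2. E_y = 2/3  [E is the centroid of △DFC]
   → E = (11/3, 2/3)
3. A_x = 29/9  [A is the centroid of △ECF]
4. A_y = 38/9  [A is the centroid of △ECF]
   → A = (29/9, 38/9)
5. B_x = 3  [line -128/9·x + -16/9·y + 160/3 = 0 ∩ |BA|² = 260/81]
6. B_y = 6  [line -128/9·x + -16/9·y + 160/3 = 0 ∩ |BA|² = 260/81]
   → B = (3, 6)

A = (29/9, 38/9)
B = (3, 6)
E = (11/3, 2/3)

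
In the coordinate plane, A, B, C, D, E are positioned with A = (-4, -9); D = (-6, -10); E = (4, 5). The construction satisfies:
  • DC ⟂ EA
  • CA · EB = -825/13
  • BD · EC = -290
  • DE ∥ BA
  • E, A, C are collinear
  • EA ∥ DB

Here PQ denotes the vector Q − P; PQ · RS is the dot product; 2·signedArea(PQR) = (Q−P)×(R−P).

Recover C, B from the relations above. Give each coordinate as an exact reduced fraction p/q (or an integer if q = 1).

B = (-14, -24)
C = (-64/13, -138/13)

1. C_x = -64/13  [E, A, C are collinear ∩ DC ⟂ EA]
2. C_y = -138/13  [E, A, C are collinear ∩ DC ⟂ EA]
   → C = (-64/13, -138/13)
3. B_x = -14  [DE ∥ BA ∩ EA ∥ DB]
4. B_y = -24  [DE ∥ BA ∩ EA ∥ DB]
   → B = (-14, -24)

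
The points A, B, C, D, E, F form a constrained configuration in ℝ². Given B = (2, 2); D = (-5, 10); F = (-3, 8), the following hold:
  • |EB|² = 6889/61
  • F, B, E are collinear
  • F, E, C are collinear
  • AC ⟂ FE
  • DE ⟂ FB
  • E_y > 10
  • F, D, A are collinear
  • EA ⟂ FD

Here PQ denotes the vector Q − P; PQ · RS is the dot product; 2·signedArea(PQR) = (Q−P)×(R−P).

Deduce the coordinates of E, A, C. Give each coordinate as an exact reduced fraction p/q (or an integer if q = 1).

A = (-304/61, 609/61)
C = (-17818/3721, 37754/3721)
E = (-293/61, 620/61)

1. E_x = -293/61  [F, B, E are collinear ∩ DE ⟂ FB]
2. E_y = 620/61  [F, B, E are collinear ∩ DE ⟂ FB]
   → E = (-293/61, 620/61)
3. A_x = -304/61  [F, D, A are collinear ∩ EA ⟂ FD]
4. A_y = 609/61  [F, D, A are collinear ∩ EA ⟂ FD]
   → A = (-304/61, 609/61)
5. C_x = -17818/3721  [F, E, C are collinear ∩ AC ⟂ FE]
6. C_y = 37754/3721  [F, E, C are collinear ∩ AC ⟂ FE]
   → C = (-17818/3721, 37754/3721)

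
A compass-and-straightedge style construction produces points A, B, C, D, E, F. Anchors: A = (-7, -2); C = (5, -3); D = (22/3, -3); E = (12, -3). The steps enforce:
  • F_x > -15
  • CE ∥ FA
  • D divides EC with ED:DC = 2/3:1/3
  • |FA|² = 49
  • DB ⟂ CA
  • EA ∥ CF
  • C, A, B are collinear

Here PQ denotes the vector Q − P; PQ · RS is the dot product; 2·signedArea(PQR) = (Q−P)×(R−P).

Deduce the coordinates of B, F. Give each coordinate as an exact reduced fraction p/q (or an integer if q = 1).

B = (1061/145, -463/145)
F = (-14, -2)

1. B_x = 1061/145  [C, A, B are collinear ∩ DB ⟂ CA]
2. B_y = -463/145  [C, A, B are collinear ∩ DB ⟂ CA]
   → B = (1061/145, -463/145)
3. F_x = -14  [CE ∥ FA ∩ EA ∥ CF]
4. F_y = -2  [CE ∥ FA ∩ EA ∥ CF]
   → F = (-14, -2)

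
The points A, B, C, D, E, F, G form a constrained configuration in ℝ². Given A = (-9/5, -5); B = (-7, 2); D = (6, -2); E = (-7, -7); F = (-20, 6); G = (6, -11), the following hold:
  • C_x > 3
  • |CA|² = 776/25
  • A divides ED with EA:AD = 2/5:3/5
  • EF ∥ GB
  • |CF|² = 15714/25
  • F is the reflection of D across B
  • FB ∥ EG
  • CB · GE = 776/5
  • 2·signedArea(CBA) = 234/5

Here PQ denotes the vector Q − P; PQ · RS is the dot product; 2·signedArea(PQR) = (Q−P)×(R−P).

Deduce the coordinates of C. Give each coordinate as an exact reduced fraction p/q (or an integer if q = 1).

1. C_x = 17/5  [2·signedArea(CBA) = 234/5 ∩ CB · GE = 776/5]
2. C_y = -3  [2·signedArea(CBA) = 234/5 ∩ CB · GE = 776/5]
   → C = (17/5, -3)

C = (17/5, -3)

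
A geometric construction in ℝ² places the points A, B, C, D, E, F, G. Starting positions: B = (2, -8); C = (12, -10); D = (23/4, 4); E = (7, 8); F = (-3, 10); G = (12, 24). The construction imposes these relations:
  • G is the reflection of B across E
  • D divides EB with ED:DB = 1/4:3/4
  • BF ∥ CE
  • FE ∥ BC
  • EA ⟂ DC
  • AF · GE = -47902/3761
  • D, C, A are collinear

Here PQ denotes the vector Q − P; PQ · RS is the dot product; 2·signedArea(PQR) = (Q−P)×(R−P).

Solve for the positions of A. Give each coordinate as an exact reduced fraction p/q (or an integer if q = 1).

1. A_x = 16807/3761  [D, C, A are collinear ∩ EA ⟂ DC]
2. A_y = 25838/3761  [D, C, A are collinear ∩ EA ⟂ DC]
   → A = (16807/3761, 25838/3761)

A = (16807/3761, 25838/3761)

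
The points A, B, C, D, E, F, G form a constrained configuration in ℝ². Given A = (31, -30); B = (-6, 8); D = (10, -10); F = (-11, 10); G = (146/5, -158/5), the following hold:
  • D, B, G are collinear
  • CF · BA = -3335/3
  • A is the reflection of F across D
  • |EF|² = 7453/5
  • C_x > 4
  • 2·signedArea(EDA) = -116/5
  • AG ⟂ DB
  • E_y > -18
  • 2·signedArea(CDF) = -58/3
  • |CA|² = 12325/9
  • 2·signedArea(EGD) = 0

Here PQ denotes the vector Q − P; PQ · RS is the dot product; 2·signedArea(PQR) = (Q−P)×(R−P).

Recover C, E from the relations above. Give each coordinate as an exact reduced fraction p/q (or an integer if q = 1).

C = (14/3, -4)
E = (82/5, -86/5)

1. C_x = 14/3  [CF · BA = -3335/3 ∩ 2·signedArea(CDF) = -58/3]
2. C_y = -4  [CF · BA = -3335/3 ∩ 2·signedArea(CDF) = -58/3]
   → C = (14/3, -4)
3. E_x = 82/5  [2·signedArea(EGD) = 0 ∩ 2·signedArea(EDA) = -116/5]
4. E_y = -86/5  [2·signedArea(EGD) = 0 ∩ 2·signedArea(EDA) = -116/5]
   → E = (82/5, -86/5)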